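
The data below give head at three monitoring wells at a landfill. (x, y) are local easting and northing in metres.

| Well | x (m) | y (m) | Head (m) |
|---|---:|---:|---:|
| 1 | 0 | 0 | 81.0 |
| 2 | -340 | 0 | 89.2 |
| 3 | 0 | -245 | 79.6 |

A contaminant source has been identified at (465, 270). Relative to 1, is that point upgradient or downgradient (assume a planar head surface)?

downgradient

∂h/∂x = (89.2 − 81.0) / (-340 − 0) = -0.02412
∂h/∂y = (79.6 − 81.0) / (-245 − 0) = +0.005714
Head at (465, 270) = 81.0 + (-0.02412)·(465) + (+0.005714)·(270) = 71.33 m.
That is lower than the 81.0 m at 1, so the point is downgradient.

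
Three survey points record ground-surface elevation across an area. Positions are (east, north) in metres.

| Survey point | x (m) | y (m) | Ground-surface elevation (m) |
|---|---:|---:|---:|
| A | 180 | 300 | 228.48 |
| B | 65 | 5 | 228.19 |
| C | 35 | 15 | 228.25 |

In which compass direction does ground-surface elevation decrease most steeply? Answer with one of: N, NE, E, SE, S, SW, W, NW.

SE

Taking A as reference: B−A = (-115, -295, -0.29); C−A = (-145, -285, -0.23).
Determinant of the coordinate differences = (-115)·(-285) − (-145)·(-295) = -10000.
∂z/∂x = [(-0.29)·(-285) − (-0.23)·(-295)] / -10000 = -0.001480
∂z/∂y = [(-115)·(-0.23) − (-145)·(-0.29)] / -10000 = +0.001560
Steepest decrease is along −∇f = (+0.001480 E, -0.001560 N) → southeast.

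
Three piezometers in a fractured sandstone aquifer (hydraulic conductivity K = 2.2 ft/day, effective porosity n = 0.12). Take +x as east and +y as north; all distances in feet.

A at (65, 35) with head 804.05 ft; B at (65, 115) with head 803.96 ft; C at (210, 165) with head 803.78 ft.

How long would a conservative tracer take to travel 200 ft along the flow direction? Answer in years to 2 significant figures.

21 years

Three-point gradient (reference A): Δ to B = (0, 80, -0.09), Δ to C = (145, 130, -0.27).
∂h/∂x = -0.0008534, ∂h/∂y = -0.001125 (det = -11600).
|∇h| = √(-0.0008534² + -0.001125²) = 0.001412
Seepage velocity v = K·i/n = 2.2 × 0.001412 / 0.12 = 0.02589 ft/day.
t = 200 / 0.02589 = 7725 days = 21.1 years.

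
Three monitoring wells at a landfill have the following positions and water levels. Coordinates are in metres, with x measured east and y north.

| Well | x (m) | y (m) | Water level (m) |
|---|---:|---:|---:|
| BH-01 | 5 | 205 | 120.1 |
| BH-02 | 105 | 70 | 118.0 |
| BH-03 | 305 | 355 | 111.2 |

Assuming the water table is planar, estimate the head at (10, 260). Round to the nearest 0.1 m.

Taking BH-01 as reference: BH-02−BH-01 = (100, -135, -2.1); BH-03−BH-01 = (300, 150, -8.9).
Determinant of the coordinate differences = 100·150 − 300·(-135) = 55500.
∂h/∂x = [(-2.1)·150 − (-8.9)·(-135)] / 55500 = -0.02732
∂h/∂y = [100·(-8.9) − 300·(-2.1)] / 55500 = -0.004685
h(10, 260) = 120.1 + (-0.02732)·(5) + (-0.004685)·(55) = 120.1 -0.137 -0.258 = 119.706 m.

119.7 m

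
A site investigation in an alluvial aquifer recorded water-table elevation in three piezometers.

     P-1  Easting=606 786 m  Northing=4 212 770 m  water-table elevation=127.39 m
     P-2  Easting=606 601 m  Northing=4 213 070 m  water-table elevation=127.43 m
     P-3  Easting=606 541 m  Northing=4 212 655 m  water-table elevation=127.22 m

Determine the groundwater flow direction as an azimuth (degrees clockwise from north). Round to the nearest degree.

228°

Differences from P-1: to P-2 (Δx, Δy, Δh) = (-185, 300, +0.04); to P-3 = (-245, -115, -0.17).
Determinant of the coordinate differences = (-185)·(-115) − (-245)·300 = 94775.
∂h/∂x = [(+0.04)·(-115) − (-0.17)·300] / 94775 = +0.0004896
∂h/∂y = [(-185)·(-0.17) − (-245)·(+0.04)] / 94775 = +0.0004352
Flow direction (−∇h) has components (-0.0004896 E, -0.0004352 N).
Azimuth = atan2(E, N) = atan2(-0.0004896, -0.0004352) = 228.4° ≈ 228°.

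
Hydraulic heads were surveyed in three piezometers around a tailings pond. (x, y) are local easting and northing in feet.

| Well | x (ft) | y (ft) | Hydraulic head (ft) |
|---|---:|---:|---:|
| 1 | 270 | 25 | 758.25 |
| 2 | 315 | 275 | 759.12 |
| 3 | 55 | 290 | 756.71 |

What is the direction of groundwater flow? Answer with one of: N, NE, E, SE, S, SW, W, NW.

Taking 1 as reference: 2−1 = (45, 250, +0.87); 3−1 = (-215, 265, -1.54).
Solve a·Δx + b·Δy = Δh: det = 45·265 − (-215)·250 = 65675.
∂h/∂x = [(+0.87)·265 − (-1.54)·250] / 65675 = +0.009373
∂h/∂y = [45·(-1.54) − (-215)·(+0.87)] / 65675 = +0.001793
Flow = −∇h = (-0.009373 east, -0.001793 north), which points west.

W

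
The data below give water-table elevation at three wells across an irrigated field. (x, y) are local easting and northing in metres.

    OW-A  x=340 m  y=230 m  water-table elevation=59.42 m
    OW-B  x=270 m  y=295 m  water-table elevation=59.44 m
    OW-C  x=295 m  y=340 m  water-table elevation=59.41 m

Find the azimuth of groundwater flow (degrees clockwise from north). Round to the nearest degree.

Three-point gradient (reference OW-A): Δ to OW-B = (-70, 65, +0.02), Δ to OW-C = (-45, 110, -0.01).
∂h/∂x = -0.0005969, ∂h/∂y = -0.0003351 (det = -4775).
Flow direction (−∇h) has components (+0.0005969 E, +0.0003351 N).
Azimuth = atan2(E, N) = atan2(+0.0005969, +0.0003351) = 60.7° ≈ 061°.

061°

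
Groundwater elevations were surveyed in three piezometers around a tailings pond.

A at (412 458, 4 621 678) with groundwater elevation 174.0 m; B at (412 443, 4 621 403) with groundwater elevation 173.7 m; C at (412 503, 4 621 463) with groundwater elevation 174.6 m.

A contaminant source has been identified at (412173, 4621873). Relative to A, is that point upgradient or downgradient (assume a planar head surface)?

Differences from A: to B (Δx, Δy, Δh) = (-15, -275, -0.3); to C = (45, -215, +0.6).
Determinant of the coordinate differences = (-15)·(-215) − 45·(-275) = 15600.
∂h/∂x = [(-0.3)·(-215) − (+0.6)·(-275)] / 15600 = +0.01471
∂h/∂y = [(-15)·(+0.6) − 45·(-0.3)] / 15600 = +0.0002885
Head at (412173, 4621873) = 174.0 + (+0.01471)·(-285) + (+0.0002885)·(195) = 169.86 m.
That is lower than the 174.0 m at A, so the point is downgradient.

downgradient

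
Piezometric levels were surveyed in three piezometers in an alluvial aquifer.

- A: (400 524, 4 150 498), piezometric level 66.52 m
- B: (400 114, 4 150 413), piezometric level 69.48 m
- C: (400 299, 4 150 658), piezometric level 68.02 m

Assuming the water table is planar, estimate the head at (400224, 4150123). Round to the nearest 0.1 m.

68.9 m

Differences from A: to B (Δx, Δy, Δh) = (-410, -85, +2.96); to C = (-225, 160, +1.50).
Determinant of the coordinate differences = (-410)·160 − (-225)·(-85) = -84725.
∂h/∂x = [(+2.96)·160 − (+1.50)·(-85)] / -84725 = -0.007095
∂h/∂y = [(-410)·(+1.50) − (-225)·(+2.96)] / -84725 = -0.0006019
h(400224, 4150123) = 66.52 + (-0.007095)·(-300) + (-0.0006019)·(-375) = 66.52 +2.128 +0.226 = 68.874 m.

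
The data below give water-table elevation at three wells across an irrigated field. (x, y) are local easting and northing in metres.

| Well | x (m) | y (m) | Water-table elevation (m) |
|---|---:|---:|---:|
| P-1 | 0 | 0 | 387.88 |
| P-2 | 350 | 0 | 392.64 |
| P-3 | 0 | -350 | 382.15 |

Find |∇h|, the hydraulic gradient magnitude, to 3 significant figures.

∂h/∂x = (392.64 − 387.88) / (350 − 0) = +0.01360
∂h/∂y = (382.15 − 387.88) / (-350 − 0) = +0.01637
|∇h| = √(0.01360² + 0.01637²) = 0.02128

0.0213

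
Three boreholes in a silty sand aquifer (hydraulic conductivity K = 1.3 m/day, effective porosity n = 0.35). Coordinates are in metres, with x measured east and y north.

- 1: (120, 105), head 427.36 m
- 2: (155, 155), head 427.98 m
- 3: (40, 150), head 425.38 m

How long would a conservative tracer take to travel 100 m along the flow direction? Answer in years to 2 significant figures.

3.2 years

Differences from 1: to 2 (Δx, Δy, Δh) = (35, 50, +0.62); to 3 = (-80, 45, -1.98).
Solve a·Δx + b·Δy = Δh: det = 35·45 − (-80)·50 = 5575.
∂h/∂x = [(+0.62)·45 − (-1.98)·50] / 5575 = +0.02276
∂h/∂y = [35·(-1.98) − (-80)·(+0.62)] / 5575 = -0.003534
|∇h| = √(0.02276² + -0.003534²) = 0.02303
Seepage velocity v = K·i/n = 1.3 × 0.02303 / 0.35 = 0.08554 m/day.
t = 100 / 0.08554 = 1169 days = 3.2 years.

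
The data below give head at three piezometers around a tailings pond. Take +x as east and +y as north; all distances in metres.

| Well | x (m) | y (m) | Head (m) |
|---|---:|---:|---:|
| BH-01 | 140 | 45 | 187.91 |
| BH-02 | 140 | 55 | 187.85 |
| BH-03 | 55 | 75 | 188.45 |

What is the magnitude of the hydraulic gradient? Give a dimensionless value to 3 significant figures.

With h = a·x + b·y + c and BH-01 as origin, the differences give:
  0·a + 10·b = -0.06
  (-85)·a + 30·b = +0.54
Eliminate b (×30 and ×10, subtract): 850·a = -7.200 → a = ∂h/∂x = -0.008471
Back-substitute: b = ∂h/∂y = -0.006000.
|∇h| = √(-0.008471² + -0.006000²) = 0.01038

0.0104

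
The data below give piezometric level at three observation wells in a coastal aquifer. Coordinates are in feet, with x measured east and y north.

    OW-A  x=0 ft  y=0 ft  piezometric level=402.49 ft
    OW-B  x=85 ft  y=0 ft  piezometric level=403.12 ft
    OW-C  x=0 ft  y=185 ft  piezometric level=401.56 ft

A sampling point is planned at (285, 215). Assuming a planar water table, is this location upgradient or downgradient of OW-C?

upgradient

∂h/∂x = (403.12 − 402.49) / (85 − 0) = +0.007412
∂h/∂y = (401.56 − 402.49) / (185 − 0) = -0.005027
Head at (285, 215) = 402.49 + (+0.007412)·(285) + (-0.005027)·(215) = 403.52 ft.
That is higher than the 401.56 ft at OW-C, so the point is upgradient.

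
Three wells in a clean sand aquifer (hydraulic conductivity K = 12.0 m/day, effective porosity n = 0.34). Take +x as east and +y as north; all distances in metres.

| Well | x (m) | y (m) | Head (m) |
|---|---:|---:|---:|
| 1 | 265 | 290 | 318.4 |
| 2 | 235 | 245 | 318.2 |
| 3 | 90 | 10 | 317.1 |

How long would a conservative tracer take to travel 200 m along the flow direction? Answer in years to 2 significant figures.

1.7 years

With h = a·x + b·y + c and 1 as origin, the differences give:
  (-30)·a + (-45)·b = -0.2
  (-175)·a + (-280)·b = -1.3
Eliminate b (×(-280) and ×(-45), subtract): 525·a = -2.50 → a = ∂h/∂x = -0.004762
Back-substitute: b = ∂h/∂y = +0.007619.
|∇h| = √(-0.004762² + 0.007619²) = 0.008985
Seepage velocity v = K·i/n = 12.0 × 0.008985 / 0.34 = 0.3171 m/day.
t = 200 / 0.3171 = 630.7 days = 1.73 years.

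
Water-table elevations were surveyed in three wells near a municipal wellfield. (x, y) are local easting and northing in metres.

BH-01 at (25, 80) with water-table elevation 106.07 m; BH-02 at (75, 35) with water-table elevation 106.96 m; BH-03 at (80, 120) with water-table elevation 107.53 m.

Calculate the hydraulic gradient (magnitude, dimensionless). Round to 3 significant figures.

0.0233

Taking BH-01 as reference: BH-02−BH-01 = (50, -45, +0.89); BH-03−BH-01 = (55, 40, +1.46).
Determinant of the coordinate differences = 50·40 − 55·(-45) = 4475.
∂h/∂x = [(+0.89)·40 − (+1.46)·(-45)] / 4475 = +0.02264
∂h/∂y = [50·(+1.46) − 55·(+0.89)] / 4475 = +0.005374
|∇h| = √(0.02264² + 0.005374²) = 0.02327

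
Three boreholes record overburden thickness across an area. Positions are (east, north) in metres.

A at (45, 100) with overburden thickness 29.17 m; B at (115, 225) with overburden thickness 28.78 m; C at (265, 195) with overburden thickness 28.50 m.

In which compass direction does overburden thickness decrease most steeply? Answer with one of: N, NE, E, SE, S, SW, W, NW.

NE

Differences from A: to B (Δx, Δy, Δh) = (70, 125, -0.39); to C = (220, 95, -0.67).
Determinant of the coordinate differences = 70·95 − 220·125 = -20850.
∂d/∂x = [(-0.39)·95 − (-0.67)·125] / -20850 = -0.002240
∂d/∂y = [70·(-0.67) − 220·(-0.39)] / -20850 = -0.001866
Steepest decrease is along −∇f = (+0.002240 E, +0.001866 N) → northeast.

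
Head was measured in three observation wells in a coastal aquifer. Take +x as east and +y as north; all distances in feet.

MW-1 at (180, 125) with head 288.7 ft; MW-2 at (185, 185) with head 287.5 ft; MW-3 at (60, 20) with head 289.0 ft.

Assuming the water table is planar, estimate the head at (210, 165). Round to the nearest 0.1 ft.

Taking MW-1 as reference: MW-2−MW-1 = (5, 60, -1.2); MW-3−MW-1 = (-120, -105, +0.3).
Determinant of the coordinate differences = 5·(-105) − (-120)·60 = 6675.
∂h/∂x = [(-1.2)·(-105) − (+0.3)·60] / 6675 = +0.01618
∂h/∂y = [5·(+0.3) − (-120)·(-1.2)] / 6675 = -0.02135
h(210, 165) = 288.7 + (+0.01618)·(30) + (-0.02135)·(40) = 288.7 +0.485 -0.854 = 288.331 ft.

288.3 ft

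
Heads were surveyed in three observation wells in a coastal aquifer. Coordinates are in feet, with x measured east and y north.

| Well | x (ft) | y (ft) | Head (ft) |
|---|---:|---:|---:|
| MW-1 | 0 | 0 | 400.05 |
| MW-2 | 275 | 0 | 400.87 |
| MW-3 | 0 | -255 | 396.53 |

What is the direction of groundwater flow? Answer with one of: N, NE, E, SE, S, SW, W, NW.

∂h/∂x = (400.87 − 400.05) / (275 − 0) = +0.002982
∂h/∂y = (396.53 − 400.05) / (-255 − 0) = +0.01380
Flow = −∇h = (-0.002982 east, -0.01380 north), which points south.

S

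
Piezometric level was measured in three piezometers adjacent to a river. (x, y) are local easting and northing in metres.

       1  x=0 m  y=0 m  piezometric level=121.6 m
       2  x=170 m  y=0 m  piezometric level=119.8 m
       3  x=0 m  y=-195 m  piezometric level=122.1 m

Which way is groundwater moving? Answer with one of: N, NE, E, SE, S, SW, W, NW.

E

∂h/∂x = (119.8 − 121.6) / (170 − 0) = -0.01059
∂h/∂y = (122.1 − 121.6) / (-195 − 0) = -0.002564
Flow = −∇h = (+0.01059 east, +0.002564 north), which points east.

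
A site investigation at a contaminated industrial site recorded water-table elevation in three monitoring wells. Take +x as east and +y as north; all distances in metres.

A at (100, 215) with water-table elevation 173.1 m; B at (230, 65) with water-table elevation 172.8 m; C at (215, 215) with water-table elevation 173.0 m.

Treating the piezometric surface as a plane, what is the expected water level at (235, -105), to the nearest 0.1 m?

Taking A as reference: B−A = (130, -150, -0.3); C−A = (115, 0, -0.1).
Solve a·Δx + b·Δy = Δh: det = 130·0 − 115·(-150) = 17250.
∂h/∂x = [(-0.3)·0 − (-0.1)·(-150)] / 17250 = -0.0008696
∂h/∂y = [130·(-0.1) − 115·(-0.3)] / 17250 = +0.001246
h(235, -105) = 173.1 + (-0.0008696)·(135) + (+0.001246)·(-320) = 173.1 -0.117 -0.399 = 172.584 m.

172.6 m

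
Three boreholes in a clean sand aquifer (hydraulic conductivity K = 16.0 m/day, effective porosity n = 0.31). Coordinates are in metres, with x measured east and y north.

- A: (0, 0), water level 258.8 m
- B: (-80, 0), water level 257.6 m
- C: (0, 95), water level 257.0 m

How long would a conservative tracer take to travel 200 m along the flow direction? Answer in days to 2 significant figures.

∂h/∂x = (257.6 − 258.8) / (-80 − 0) = +0.01500
∂h/∂y = (257.0 − 258.8) / (95 − 0) = -0.01895
|∇h| = √(0.01500² + -0.01895²) = 0.02417
Seepage velocity v = K·i/n = 16.0 × 0.02417 / 0.31 = 1.247 m/day.
t = 200 / 1.247 = 160.4 days.

160 days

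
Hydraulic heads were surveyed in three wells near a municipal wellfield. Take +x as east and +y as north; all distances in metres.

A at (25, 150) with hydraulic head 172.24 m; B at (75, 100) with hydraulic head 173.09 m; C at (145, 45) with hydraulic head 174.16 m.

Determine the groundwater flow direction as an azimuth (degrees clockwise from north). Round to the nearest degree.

Differences from A: to B (Δx, Δy, Δh) = (50, -50, +0.85); to C = (120, -105, +1.92).
Solve a·Δx + b·Δy = Δh: det = 50·(-105) − 120·(-50) = 750.
∂h/∂x = [(+0.85)·(-105) − (+1.92)·(-50)] / 750 = +0.009000
∂h/∂y = [50·(+1.92) − 120·(+0.85)] / 750 = -0.008000
Flow direction (−∇h) has components (-0.009000 E, +0.008000 N).
Azimuth = atan2(E, N) = atan2(-0.009000, +0.008000) = 311.6° ≈ 312°.

312°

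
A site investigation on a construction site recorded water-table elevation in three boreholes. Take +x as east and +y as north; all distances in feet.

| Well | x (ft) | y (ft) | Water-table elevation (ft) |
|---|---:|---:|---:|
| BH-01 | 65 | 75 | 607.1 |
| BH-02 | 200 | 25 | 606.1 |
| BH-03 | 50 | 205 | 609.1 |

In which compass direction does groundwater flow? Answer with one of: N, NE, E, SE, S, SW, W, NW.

Taking BH-01 as reference: BH-02−BH-01 = (135, -50, -1.0); BH-03−BH-01 = (-15, 130, +2.0).
Determinant of the coordinate differences = 135·130 − (-15)·(-50) = 16800.
∂h/∂x = [(-1.0)·130 − (+2.0)·(-50)] / 16800 = -0.001786
∂h/∂y = [135·(+2.0) − (-15)·(-1.0)] / 16800 = +0.01518
Flow = −∇h = (+0.001786 east, -0.01518 north), which points south.

S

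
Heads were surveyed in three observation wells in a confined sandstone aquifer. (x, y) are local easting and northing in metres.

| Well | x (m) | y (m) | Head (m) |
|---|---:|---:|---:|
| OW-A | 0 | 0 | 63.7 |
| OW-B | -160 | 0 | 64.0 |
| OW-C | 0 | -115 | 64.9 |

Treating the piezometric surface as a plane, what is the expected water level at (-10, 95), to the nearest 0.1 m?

62.7 m

∂h/∂x = (64.0 − 63.7) / (-160 − 0) = -0.001875
∂h/∂y = (64.9 − 63.7) / (-115 − 0) = -0.01043
h(-10, 95) = 63.7 + (-0.001875)·(-10) + (-0.01043)·(95) = 63.7 +0.019 -0.991 = 62.727 m.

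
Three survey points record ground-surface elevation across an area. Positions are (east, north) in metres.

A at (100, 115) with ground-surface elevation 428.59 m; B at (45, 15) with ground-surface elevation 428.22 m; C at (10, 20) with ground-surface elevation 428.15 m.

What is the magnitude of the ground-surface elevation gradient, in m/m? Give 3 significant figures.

Taking A as reference: B−A = (-55, -100, -0.37); C−A = (-90, -95, -0.44).
Solve a·Δx + b·Δy = Δz: det = (-55)·(-95) − (-90)·(-100) = -3775.
∂z/∂x = [(-0.37)·(-95) − (-0.44)·(-100)] / -3775 = +0.002344
∂z/∂y = [(-55)·(-0.44) − (-90)·(-0.37)] / -3775 = +0.002411
|∇f| = √(0.002344² + 0.002411²) = 0.003363 m/m

0.00336 m/m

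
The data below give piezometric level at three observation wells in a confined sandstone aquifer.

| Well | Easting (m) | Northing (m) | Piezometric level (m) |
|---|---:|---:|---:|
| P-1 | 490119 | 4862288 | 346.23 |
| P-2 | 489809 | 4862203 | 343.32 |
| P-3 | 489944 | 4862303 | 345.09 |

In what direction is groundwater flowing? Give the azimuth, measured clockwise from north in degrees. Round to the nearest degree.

Taking P-1 as reference: P-2−P-1 = (-310, -85, -2.91); P-3−P-1 = (-175, 15, -1.14).
Determinant of the coordinate differences = (-310)·15 − (-175)·(-85) = -19525.
∂h/∂x = [(-2.91)·15 − (-1.14)·(-85)] / -19525 = +0.007198
∂h/∂y = [(-310)·(-1.14) − (-175)·(-2.91)] / -19525 = +0.007982
Flow direction (−∇h) has components (-0.007198 E, -0.007982 N).
Azimuth = atan2(E, N) = atan2(-0.007198, -0.007982) = 222.0° ≈ 222°.

222°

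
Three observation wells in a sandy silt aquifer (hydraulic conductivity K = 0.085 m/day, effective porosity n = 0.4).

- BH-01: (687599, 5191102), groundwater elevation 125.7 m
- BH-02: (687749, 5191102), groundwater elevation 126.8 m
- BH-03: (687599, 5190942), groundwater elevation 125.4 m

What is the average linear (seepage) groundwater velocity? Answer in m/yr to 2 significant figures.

∂h/∂x = (126.8 − 125.7) / (687749 − 687599) = +0.007333
∂h/∂y = (125.4 − 125.7) / (5190942 − 5191102) = +0.001875
|∇h| = √(0.007333² + 0.001875²) = 0.007569
Seepage velocity v = K·i/n = 0.085 × 0.007569 / 0.4 = 0.001608 m/day = 0.5873 m/yr.

0.59 m/yr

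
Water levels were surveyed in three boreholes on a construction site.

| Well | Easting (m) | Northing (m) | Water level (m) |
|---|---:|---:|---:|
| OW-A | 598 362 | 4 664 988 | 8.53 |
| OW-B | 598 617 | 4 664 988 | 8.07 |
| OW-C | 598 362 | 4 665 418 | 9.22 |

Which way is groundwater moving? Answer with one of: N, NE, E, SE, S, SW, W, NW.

∂h/∂x = (8.07 − 8.53) / (598617 − 598362) = -0.001804
∂h/∂y = (9.22 − 8.53) / (4665418 − 4664988) = +0.001605
Flow = −∇h = (+0.001804 east, -0.001605 north), which points southeast.

SE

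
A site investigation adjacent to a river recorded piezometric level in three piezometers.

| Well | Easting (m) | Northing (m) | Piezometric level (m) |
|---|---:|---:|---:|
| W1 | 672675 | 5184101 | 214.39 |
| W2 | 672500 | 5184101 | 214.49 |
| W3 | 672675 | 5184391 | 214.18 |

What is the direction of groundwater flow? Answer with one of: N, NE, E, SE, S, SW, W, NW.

NE

∂h/∂x = (214.49 − 214.39) / (672500 − 672675) = -0.0005714
∂h/∂y = (214.18 − 214.39) / (5184391 − 5184101) = -0.0007241
Flow = −∇h = (+0.0005714 east, +0.0007241 north), which points northeast.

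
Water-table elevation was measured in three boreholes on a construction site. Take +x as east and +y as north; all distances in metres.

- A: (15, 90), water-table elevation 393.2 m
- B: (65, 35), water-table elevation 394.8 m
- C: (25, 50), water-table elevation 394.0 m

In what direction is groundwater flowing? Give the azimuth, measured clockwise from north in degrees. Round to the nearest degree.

Taking A as reference: B−A = (50, -55, +1.6); C−A = (10, -40, +0.8).
Determinant of the coordinate differences = 50·(-40) − 10·(-55) = -1450.
∂h/∂x = [(+1.6)·(-40) − (+0.8)·(-55)] / -1450 = +0.01379
∂h/∂y = [50·(+0.8) − 10·(+1.6)] / -1450 = -0.01655
Flow direction (−∇h) has components (-0.01379 E, +0.01655 N).
Azimuth = atan2(E, N) = atan2(-0.01379, +0.01655) = 320.2° ≈ 320°.

320°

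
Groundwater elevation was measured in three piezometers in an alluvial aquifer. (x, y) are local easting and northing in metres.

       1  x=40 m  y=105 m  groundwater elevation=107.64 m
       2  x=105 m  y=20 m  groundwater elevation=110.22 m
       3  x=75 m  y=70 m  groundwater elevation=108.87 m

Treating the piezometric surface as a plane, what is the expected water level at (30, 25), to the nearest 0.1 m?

With h = a·x + b·y + c and 1 as origin, the differences give:
  65·a + (-85)·b = +2.58
  35·a + (-35)·b = +1.23
Eliminate b (×(-35) and ×(-85), subtract): 700·a = 14.250 → a = ∂h/∂x = +0.02036
Back-substitute: b = ∂h/∂y = -0.01479.
h(30, 25) = 107.64 + (+0.02036)·(-10) + (-0.01479)·(-80) = 107.64 -0.204 +1.183 = 108.619 m.

108.6 m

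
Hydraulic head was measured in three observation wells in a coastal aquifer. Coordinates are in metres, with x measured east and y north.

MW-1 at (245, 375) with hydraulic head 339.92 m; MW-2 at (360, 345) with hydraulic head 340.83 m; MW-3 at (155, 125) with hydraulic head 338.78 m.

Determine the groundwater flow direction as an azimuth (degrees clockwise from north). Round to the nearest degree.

259°

Differences from MW-1: to MW-2 (Δx, Δy, Δh) = (115, -30, +0.91); to MW-3 = (-90, -250, -1.14).
Solve a·Δx + b·Δy = Δh: det = 115·(-250) − (-90)·(-30) = -31450.
∂h/∂x = [(+0.91)·(-250) − (-1.14)·(-30)] / -31450 = +0.008321
∂h/∂y = [115·(-1.14) − (-90)·(+0.91)] / -31450 = +0.001564
Flow direction (−∇h) has components (-0.008321 E, -0.001564 N).
Azimuth = atan2(E, N) = atan2(-0.008321, -0.001564) = 259.4° ≈ 259°.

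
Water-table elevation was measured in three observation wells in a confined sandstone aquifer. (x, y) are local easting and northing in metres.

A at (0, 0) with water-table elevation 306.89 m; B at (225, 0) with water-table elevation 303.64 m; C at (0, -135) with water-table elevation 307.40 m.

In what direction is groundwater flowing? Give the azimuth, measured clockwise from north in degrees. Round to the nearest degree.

∂h/∂x = (303.64 − 306.89) / (225 − 0) = -0.01444
∂h/∂y = (307.40 − 306.89) / (-135 − 0) = -0.003778
Flow direction (−∇h) has components (+0.01444 E, +0.003778 N).
Azimuth = atan2(E, N) = atan2(+0.01444, +0.003778) = 75.3° ≈ 075°.

075°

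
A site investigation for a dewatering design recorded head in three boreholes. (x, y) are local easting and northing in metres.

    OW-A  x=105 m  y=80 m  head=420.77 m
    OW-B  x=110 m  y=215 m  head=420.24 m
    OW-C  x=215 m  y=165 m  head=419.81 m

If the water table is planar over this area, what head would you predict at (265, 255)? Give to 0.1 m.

419.2 m

Taking OW-A as reference: OW-B−OW-A = (5, 135, -0.53); OW-C−OW-A = (110, 85, -0.96).
Solve a·Δx + b·Δy = Δh: det = 5·85 − 110·135 = -14425.
∂h/∂x = [(-0.53)·85 − (-0.96)·135] / -14425 = -0.005861
∂h/∂y = [5·(-0.96) − 110·(-0.53)] / -14425 = -0.003709
h(265, 255) = 420.77 + (-0.005861)·(160) + (-0.003709)·(175) = 420.77 -0.938 -0.649 = 419.183 m.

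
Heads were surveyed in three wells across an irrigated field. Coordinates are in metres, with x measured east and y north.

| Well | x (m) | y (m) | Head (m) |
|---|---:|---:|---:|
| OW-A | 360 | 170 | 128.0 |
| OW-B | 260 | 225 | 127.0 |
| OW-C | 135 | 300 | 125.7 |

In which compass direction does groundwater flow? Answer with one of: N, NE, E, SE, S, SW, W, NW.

Differences from OW-A: to OW-B (Δx, Δy, Δh) = (-100, 55, -1.0); to OW-C = (-225, 130, -2.3).
Solve a·Δx + b·Δy = Δh: det = (-100)·130 − (-225)·55 = -625.
∂h/∂x = [(-1.0)·130 − (-2.3)·55] / -625 = +0.005600
∂h/∂y = [(-100)·(-2.3) − (-225)·(-1.0)] / -625 = -0.008000
Flow = −∇h = (-0.005600 east, +0.008000 north), which points northwest.

NW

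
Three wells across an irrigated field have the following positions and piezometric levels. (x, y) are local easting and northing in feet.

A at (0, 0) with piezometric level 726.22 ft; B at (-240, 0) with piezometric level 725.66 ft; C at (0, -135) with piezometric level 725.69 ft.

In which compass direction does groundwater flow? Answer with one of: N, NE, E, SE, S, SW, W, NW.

SW

∂h/∂x = (725.66 − 726.22) / (-240 − 0) = +0.002333
∂h/∂y = (725.69 − 726.22) / (-135 − 0) = +0.003926
Flow = −∇h = (-0.002333 east, -0.003926 north), which points southwest.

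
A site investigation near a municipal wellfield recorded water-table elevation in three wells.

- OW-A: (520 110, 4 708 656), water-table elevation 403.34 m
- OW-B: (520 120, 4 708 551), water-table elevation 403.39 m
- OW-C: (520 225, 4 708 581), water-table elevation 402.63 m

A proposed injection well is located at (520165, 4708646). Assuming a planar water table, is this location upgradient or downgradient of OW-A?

With h = a·x + b·y + c and OW-A as origin, the differences give:
  10·a + (-105)·b = +0.05
  115·a + (-75)·b = -0.71
Eliminate b (×(-75) and ×(-105), subtract): 11325·a = -78.300 → a = ∂h/∂x = -0.006914
Back-substitute: b = ∂h/∂y = -0.001135.
Head at (520165, 4708646) = 403.34 + (-0.006914)·(55) + (-0.001135)·(-10) = 402.97 m.
That is lower than the 403.34 m at OW-A, so the point is downgradient.

downgradient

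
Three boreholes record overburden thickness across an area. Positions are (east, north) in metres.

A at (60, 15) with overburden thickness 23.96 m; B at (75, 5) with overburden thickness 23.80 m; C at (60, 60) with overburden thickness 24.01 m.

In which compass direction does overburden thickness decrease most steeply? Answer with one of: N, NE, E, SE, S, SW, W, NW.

E

Differences from A: to B (Δx, Δy, Δh) = (15, -10, -0.16); to C = (0, 45, +0.05).
Solve a·Δx + b·Δy = Δd: det = 15·45 − 0·(-10) = 675.
∂d/∂x = [(-0.16)·45 − (+0.05)·(-10)] / 675 = -0.009926
∂d/∂y = [15·(+0.05) − 0·(-0.16)] / 675 = +0.001111
Steepest decrease is along −∇f = (+0.009926 E, -0.001111 N) → east.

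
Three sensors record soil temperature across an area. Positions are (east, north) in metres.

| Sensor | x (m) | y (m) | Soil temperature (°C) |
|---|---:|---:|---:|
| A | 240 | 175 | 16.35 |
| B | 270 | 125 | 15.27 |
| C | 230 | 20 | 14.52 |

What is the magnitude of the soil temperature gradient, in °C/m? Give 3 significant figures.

Differences from A: to B (Δx, Δy, Δh) = (30, -50, -1.08); to C = (-10, -155, -1.83).
Solve a·Δx + b·Δy = ΔT: det = 30·(-155) − (-10)·(-50) = -5150.
∂T/∂x = [(-1.08)·(-155) − (-1.83)·(-50)] / -5150 = -0.01474
∂T/∂y = [30·(-1.83) − (-10)·(-1.08)] / -5150 = +0.01276
|∇f| = √(-0.01474² + 0.01276²) = 0.0195 °C/m

0.0195 °C/m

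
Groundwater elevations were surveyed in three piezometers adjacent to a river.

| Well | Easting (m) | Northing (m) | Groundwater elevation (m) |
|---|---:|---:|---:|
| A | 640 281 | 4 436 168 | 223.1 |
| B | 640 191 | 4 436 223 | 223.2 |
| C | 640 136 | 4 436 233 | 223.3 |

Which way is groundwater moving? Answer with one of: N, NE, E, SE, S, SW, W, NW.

NE

With h = a·x + b·y + c and A as origin, the differences give:
  (-90)·a + 55·b = +0.1
  (-145)·a + 65·b = +0.2
Eliminate b (×65 and ×55, subtract): 2125·a = -4.50 → a = ∂h/∂x = -0.002118
Back-substitute: b = ∂h/∂y = -0.001647.
Flow = −∇h = (+0.002118 east, +0.001647 north), which points northeast.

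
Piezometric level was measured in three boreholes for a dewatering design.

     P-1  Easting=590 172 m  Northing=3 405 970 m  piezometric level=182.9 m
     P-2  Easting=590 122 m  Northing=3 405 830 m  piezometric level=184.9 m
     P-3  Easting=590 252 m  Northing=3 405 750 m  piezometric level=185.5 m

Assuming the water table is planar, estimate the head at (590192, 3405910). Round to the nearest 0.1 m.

183.6 m

Differences from P-1: to P-2 (Δx, Δy, Δh) = (-50, -140, +2.0); to P-3 = (80, -220, +2.6).
Solve a·Δx + b·Δy = Δh: det = (-50)·(-220) − 80·(-140) = 22200.
∂h/∂x = [(+2.0)·(-220) − (+2.6)·(-140)] / 22200 = -0.003423
∂h/∂y = [(-50)·(+2.6) − 80·(+2.0)] / 22200 = -0.01306
h(590192, 3405910) = 182.9 + (-0.003423)·(20) + (-0.01306)·(-60) = 182.9 -0.068 +0.784 = 183.615 m.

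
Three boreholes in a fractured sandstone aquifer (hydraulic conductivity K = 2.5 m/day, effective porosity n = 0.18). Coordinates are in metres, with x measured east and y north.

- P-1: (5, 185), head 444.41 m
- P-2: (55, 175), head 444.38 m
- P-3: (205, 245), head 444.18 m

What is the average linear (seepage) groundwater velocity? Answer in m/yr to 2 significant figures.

Taking P-1 as reference: P-2−P-1 = (50, -10, -0.03); P-3−P-1 = (200, 60, -0.23).
Determinant of the coordinate differences = 50·60 − 200·(-10) = 5000.
∂h/∂x = [(-0.03)·60 − (-0.23)·(-10)] / 5000 = -0.0008200
∂h/∂y = [50·(-0.23) − 200·(-0.03)] / 5000 = -0.001100
|∇h| = √(-0.0008200² + -0.001100²) = 0.001372
Seepage velocity v = K·i/n = 2.5 × 0.001372 / 0.18 = 0.01906 m/day = 6.962 m/yr.

7.0 m/yr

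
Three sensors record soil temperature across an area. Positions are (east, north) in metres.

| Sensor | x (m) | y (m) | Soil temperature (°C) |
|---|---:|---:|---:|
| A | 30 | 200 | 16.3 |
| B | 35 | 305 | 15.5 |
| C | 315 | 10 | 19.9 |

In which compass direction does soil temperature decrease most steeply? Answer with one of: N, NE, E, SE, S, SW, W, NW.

Taking A as reference: B−A = (5, 105, -0.8); C−A = (285, -190, +3.6).
Determinant of the coordinate differences = 5·(-190) − 285·105 = -30875.
∂T/∂x = [(-0.8)·(-190) − (+3.6)·105] / -30875 = +0.007320
∂T/∂y = [5·(+3.6) − 285·(-0.8)] / -30875 = -0.007968
Steepest decrease is along −∇f = (-0.007320 E, +0.007968 N) → northwest.

NW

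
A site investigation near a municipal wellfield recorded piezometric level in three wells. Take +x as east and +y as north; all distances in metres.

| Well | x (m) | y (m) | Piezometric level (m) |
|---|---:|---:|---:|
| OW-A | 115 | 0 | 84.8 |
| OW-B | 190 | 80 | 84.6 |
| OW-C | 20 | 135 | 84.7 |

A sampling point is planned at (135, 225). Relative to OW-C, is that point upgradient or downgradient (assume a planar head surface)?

downgradient

Taking OW-A as reference: OW-B−OW-A = (75, 80, -0.2); OW-C−OW-A = (-95, 135, -0.1).
Determinant of the coordinate differences = 75·135 − (-95)·80 = 17725.
∂h/∂x = [(-0.2)·135 − (-0.1)·80] / 17725 = -0.001072
∂h/∂y = [75·(-0.1) − (-95)·(-0.2)] / 17725 = -0.001495
Head at (135, 225) = 84.8 + (-0.001072)·(20) + (-0.001495)·(225) = 84.44 m.
That is lower than the 84.7 m at OW-C, so the point is downgradient.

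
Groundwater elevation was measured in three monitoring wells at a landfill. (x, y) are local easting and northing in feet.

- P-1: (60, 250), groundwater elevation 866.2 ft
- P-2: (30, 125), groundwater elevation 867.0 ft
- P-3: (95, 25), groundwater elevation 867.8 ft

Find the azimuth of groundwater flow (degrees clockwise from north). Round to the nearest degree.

345°

With h = a·x + b·y + c and P-1 as origin, the differences give:
  (-30)·a + (-125)·b = +0.8
  35·a + (-225)·b = +1.6
Eliminate b (×(-225) and ×(-125), subtract): 11125·a = 20.00 → a = ∂h/∂x = +0.001798
Back-substitute: b = ∂h/∂y = -0.006831.
Flow direction (−∇h) has components (-0.001798 E, +0.006831 N).
Azimuth = atan2(E, N) = atan2(-0.001798, +0.006831) = 345.3° ≈ 345°.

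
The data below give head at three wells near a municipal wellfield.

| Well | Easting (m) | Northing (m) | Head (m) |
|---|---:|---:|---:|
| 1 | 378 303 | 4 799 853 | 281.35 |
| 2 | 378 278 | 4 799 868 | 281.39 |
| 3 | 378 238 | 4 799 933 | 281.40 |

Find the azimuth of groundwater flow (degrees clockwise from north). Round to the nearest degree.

061°

Differences from 1: to 2 (Δx, Δy, Δh) = (-25, 15, +0.04); to 3 = (-65, 80, +0.05).
Determinant of the coordinate differences = (-25)·80 − (-65)·15 = -1025.
∂h/∂x = [(+0.04)·80 − (+0.05)·15] / -1025 = -0.002390
∂h/∂y = [(-25)·(+0.05) − (-65)·(+0.04)] / -1025 = -0.001317
Flow direction (−∇h) has components (+0.002390 E, +0.001317 N).
Azimuth = atan2(E, N) = atan2(+0.002390, +0.001317) = 61.1° ≈ 061°.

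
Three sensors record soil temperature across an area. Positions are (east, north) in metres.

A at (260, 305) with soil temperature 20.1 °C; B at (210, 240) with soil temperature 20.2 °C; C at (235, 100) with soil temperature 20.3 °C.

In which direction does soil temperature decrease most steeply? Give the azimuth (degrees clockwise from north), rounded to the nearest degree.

045°

With T = a·x + b·y + c and A as origin, the differences give:
  (-50)·a + (-65)·b = +0.1
  (-25)·a + (-205)·b = +0.2
Eliminate b (×(-205) and ×(-65), subtract): 8625·a = -7.50 → a = ∂T/∂x = -0.0008696
Back-substitute: b = ∂T/∂y = -0.0008696.
Steepest decrease is along −∇f: components (+0.0008696 E, +0.0008696 N).
Azimuth = atan2(+0.0008696, +0.0008696) = 45.0° ≈ 045°.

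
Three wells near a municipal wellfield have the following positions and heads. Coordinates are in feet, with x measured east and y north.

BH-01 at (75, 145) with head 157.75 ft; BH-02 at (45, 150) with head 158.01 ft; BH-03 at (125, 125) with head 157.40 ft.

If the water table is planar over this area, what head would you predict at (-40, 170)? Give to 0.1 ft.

Differences from BH-01: to BH-02 (Δx, Δy, Δh) = (-30, 5, +0.26); to BH-03 = (50, -20, -0.35).
Determinant of the coordinate differences = (-30)·(-20) − 50·5 = 350.
∂h/∂x = [(+0.26)·(-20) − (-0.35)·5] / 350 = -0.009857
∂h/∂y = [(-30)·(-0.35) − 50·(+0.26)] / 350 = -0.007143
h(-40, 170) = 157.75 + (-0.009857)·(-115) + (-0.007143)·(25) = 157.75 +1.134 -0.179 = 158.705 ft.

158.7 ft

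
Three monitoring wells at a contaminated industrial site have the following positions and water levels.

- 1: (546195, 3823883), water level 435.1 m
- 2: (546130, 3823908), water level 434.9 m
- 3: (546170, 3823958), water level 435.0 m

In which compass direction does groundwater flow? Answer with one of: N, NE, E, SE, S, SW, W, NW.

Differences from 1: to 2 (Δx, Δy, Δh) = (-65, 25, -0.2); to 3 = (-25, 75, -0.1).
Determinant of the coordinate differences = (-65)·75 − (-25)·25 = -4250.
∂h/∂x = [(-0.2)·75 − (-0.1)·25] / -4250 = +0.002941
∂h/∂y = [(-65)·(-0.1) − (-25)·(-0.2)] / -4250 = -0.0003529
Flow = −∇h = (-0.002941 east, +0.0003529 north), which points west.

W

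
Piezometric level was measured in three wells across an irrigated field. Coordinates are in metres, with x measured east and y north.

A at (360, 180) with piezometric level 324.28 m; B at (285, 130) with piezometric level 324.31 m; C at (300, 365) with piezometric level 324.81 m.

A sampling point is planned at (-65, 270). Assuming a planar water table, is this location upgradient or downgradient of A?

Differences from A: to B (Δx, Δy, Δh) = (-75, -50, +0.03); to C = (-60, 185, +0.53).
Solve a·Δx + b·Δy = Δh: det = (-75)·185 − (-60)·(-50) = -16875.
∂h/∂x = [(+0.03)·185 − (+0.53)·(-50)] / -16875 = -0.001899
∂h/∂y = [(-75)·(+0.53) − (-60)·(+0.03)] / -16875 = +0.002249
Head at (-65, 270) = 324.28 + (-0.001899)·(-425) + (+0.002249)·(90) = 325.29 m.
That is higher than the 324.28 m at A, so the point is upgradient.

upgradient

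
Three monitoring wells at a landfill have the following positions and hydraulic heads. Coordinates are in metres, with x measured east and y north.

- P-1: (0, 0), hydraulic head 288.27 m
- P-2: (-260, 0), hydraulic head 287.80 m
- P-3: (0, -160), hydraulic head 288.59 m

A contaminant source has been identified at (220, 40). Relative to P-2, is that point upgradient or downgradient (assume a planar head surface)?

∂h/∂x = (287.80 − 288.27) / (-260 − 0) = +0.001808
∂h/∂y = (288.59 − 288.27) / (-160 − 0) = -0.002000
Head at (220, 40) = 288.27 + (+0.001808)·(220) + (-0.002000)·(40) = 288.59 m.
That is higher than the 287.80 m at P-2, so the point is upgradient.

upgradient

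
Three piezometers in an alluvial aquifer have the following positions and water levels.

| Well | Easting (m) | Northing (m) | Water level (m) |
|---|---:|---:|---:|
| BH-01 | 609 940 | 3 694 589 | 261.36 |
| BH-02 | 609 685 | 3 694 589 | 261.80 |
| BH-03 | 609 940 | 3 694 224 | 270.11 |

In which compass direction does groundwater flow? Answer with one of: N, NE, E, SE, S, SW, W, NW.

N

∂h/∂x = (261.80 − 261.36) / (609685 − 609940) = -0.001725
∂h/∂y = (270.11 − 261.36) / (3694224 − 3694589) = -0.02397
Flow = −∇h = (+0.001725 east, +0.02397 north), which points north.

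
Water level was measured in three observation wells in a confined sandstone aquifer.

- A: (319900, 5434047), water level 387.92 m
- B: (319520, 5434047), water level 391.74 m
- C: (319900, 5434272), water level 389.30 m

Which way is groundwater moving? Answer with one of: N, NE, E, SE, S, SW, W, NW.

∂h/∂x = (391.74 − 387.92) / (319520 − 319900) = -0.01005
∂h/∂y = (389.30 − 387.92) / (5434272 − 5434047) = +0.006133
Flow = −∇h = (+0.01005 east, -0.006133 north), which points southeast.

SE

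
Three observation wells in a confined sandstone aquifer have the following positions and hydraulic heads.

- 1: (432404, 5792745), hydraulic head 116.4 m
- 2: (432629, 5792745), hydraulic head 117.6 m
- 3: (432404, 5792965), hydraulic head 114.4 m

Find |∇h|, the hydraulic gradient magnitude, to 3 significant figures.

∂h/∂x = (117.6 − 116.4) / (432629 − 432404) = +0.005333
∂h/∂y = (114.4 − 116.4) / (5792965 − 5792745) = -0.009091
|∇h| = √(0.005333² + -0.009091²) = 0.01054

0.0105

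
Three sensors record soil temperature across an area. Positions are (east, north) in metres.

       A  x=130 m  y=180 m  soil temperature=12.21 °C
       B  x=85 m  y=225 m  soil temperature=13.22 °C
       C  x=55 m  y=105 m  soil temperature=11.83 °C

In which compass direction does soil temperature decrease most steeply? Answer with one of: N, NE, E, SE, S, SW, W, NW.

SE

Three-point gradient (reference A): Δ to B = (-45, 45, +1.01), Δ to C = (-75, -75, -0.38).
∂T/∂x = -0.008689, ∂T/∂y = +0.01376 (det = 6750).
Steepest decrease is along −∇f = (+0.008689 E, -0.01376 N) → southeast.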